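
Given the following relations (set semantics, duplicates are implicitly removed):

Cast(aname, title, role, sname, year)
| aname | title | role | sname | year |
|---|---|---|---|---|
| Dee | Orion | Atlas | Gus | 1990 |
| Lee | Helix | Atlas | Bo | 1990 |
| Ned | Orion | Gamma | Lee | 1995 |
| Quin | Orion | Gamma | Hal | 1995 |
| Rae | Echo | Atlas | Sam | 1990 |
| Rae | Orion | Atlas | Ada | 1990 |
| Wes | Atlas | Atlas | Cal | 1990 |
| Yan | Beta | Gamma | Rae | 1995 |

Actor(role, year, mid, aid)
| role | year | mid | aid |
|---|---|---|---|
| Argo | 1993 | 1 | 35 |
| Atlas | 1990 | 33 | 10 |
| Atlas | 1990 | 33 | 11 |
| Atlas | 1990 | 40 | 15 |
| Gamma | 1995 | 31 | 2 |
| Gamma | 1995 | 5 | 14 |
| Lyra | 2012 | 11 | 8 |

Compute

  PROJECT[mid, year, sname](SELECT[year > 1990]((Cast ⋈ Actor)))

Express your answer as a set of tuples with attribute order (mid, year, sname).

Natural join on role, year: {(Dee, Orion, Atlas, Gus, 1990, 33, 10), (Dee, Orion, Atlas, Gus, 1990, 33, 11), (Dee, Orion, Atlas, Gus, 1990, 40, 15), (Lee, Helix, Atlas, Bo, 1990, 33, 10), (Lee, Helix, Atlas, Bo, 1990, 33, 11), (Lee, Helix, Atlas, Bo, 1990, 40, 15), (Ned, Orion, Gamma, Lee, 1995, 31, 2), (Ned, Orion, Gamma, Lee, 1995, 5, 14), (Quin, Orion, Gamma, Hal, 1995, 31, 2), (Quin, Orion, Gamma, Hal, 1995, 5, 14), (Rae, Echo, Atlas, Sam, 1990, 33, 10), (Rae, Echo, Atlas, Sam, 1990, 33, 11), (Rae, Echo, Atlas, Sam, 1990, 40, 15), (Rae, Orion, Atlas, Ada, 1990, 33, 10), (Rae, Orion, Atlas, Ada, 1990, 33, 11), (Rae, Orion, Atlas, Ada, 1990, 40, 15), (Wes, Atlas, Atlas, Cal, 1990, 33, 10), (Wes, Atlas, Atlas, Cal, 1990, 33, 11), (Wes, Atlas, Atlas, Cal, 1990, 40, 15), (Yan, Beta, Gamma, Rae, 1995, 31, 2), (Yan, Beta, Gamma, Rae, 1995, 5, 14)}
σ[year > 1990]: keep tuples satisfying year > 1990 → {(Ned, Orion, Gamma, Lee, 1995, 31, 2), (Ned, Orion, Gamma, Lee, 1995, 5, 14), (Quin, Orion, Gamma, Hal, 1995, 31, 2), (Quin, Orion, Gamma, Hal, 1995, 5, 14), (Yan, Beta, Gamma, Rae, 1995, 31, 2), (Yan, Beta, Gamma, Rae, 1995, 5, 14)}
Keep only column(s) mid, year, sname: {(31, 1995, Hal), (31, 1995, Lee), (31, 1995, Rae), (5, 1995, Hal), (5, 1995, Lee), (5, 1995, Rae)}

{(31, 1995, Hal), (31, 1995, Lee), (31, 1995, Rae), (5, 1995, Hal), (5, 1995, Lee), (5, 1995, Rae)}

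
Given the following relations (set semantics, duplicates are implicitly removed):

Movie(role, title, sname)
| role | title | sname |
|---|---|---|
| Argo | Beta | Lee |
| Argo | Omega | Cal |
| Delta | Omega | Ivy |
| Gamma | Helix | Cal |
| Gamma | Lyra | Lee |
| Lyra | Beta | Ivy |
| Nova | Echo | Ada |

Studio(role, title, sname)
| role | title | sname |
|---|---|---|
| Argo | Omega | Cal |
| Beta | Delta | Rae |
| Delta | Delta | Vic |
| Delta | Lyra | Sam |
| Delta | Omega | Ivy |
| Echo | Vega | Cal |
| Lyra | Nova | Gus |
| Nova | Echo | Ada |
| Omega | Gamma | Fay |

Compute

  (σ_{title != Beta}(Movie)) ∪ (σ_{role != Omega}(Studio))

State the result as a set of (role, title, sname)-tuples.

Filtering on title != Beta leaves {(Argo, Omega, Cal), (Delta, Omega, Ivy), (Gamma, Helix, Cal), (Gamma, Lyra, Lee), (Nova, Echo, Ada)}.
Filtering on role != Omega leaves {(Argo, Omega, Cal), (Beta, Delta, Rae), (Delta, Delta, Vic), (Delta, Lyra, Sam), (Delta, Omega, Ivy), (Echo, Vega, Cal), (Lyra, Nova, Gus), (Nova, Echo, Ada)}.
Set union of the two operands is {(Argo, Omega, Cal), (Beta, Delta, Rae), (Delta, Delta, Vic), (Delta, Lyra, Sam), (Delta, Omega, Ivy), (Echo, Vega, Cal), (Gamma, Helix, Cal), (Gamma, Lyra, Lee), (Lyra, Nova, Gus), (Nova, Echo, Ada)}.

{(Argo, Omega, Cal), (Beta, Delta, Rae), (Delta, Delta, Vic), (Delta, Lyra, Sam), (Delta, Omega, Ivy), (Echo, Vega, Cal), (Gamma, Helix, Cal), (Gamma, Lyra, Lee), (Lyra, Nova, Gus), (Nova, Echo, Ada)}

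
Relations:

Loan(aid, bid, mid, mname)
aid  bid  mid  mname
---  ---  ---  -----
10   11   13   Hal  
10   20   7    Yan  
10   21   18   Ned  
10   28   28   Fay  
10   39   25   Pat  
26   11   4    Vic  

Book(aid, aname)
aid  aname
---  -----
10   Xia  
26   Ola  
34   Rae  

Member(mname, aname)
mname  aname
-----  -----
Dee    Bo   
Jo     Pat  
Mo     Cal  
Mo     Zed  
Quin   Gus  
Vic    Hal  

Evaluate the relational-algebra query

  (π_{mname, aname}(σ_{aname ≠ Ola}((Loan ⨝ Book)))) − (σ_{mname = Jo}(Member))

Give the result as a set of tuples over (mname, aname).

Loan ⋈ Book (natural join on aid): {(10, 11, 13, Hal, Xia), (10, 20, 7, Yan, Xia), (10, 21, 18, Ned, Xia), (10, 28, 28, Fay, Xia), (10, 39, 25, Pat, Xia), (26, 11, 4, Vic, Ola)}
σ[aname ≠ Ola]: keep tuples satisfying aname ≠ Ola → {(10, 11, 13, Hal, Xia), (10, 20, 7, Yan, Xia), (10, 21, 18, Ned, Xia), (10, 28, 28, Fay, Xia), (10, 39, 25, Pat, Xia)}
π_{mname, aname} gives {(Fay, Xia), (Hal, Xia), (Ned, Xia), (Pat, Xia), (Yan, Xia)}.
σ[mname = Jo]: keep tuples satisfying mname = Jo → {(Jo, Pat)}
Difference: {(Fay, Xia), (Hal, Xia), (Ned, Xia), (Pat, Xia), (Yan, Xia)} with {(Jo, Pat)} → {(Fay, Xia), (Hal, Xia), (Ned, Xia), (Pat, Xia), (Yan, Xia)}

{(Fay, Xia), (Hal, Xia), (Ned, Xia), (Pat, Xia), (Yan, Xia)}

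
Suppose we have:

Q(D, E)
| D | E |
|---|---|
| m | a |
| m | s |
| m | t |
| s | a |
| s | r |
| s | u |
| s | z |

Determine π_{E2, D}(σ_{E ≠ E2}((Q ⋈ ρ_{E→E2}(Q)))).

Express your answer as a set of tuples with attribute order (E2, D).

ρ[E→E2]: schema becomes (D, E2); tuples unchanged.
Joining Q and ρ_{E→E2}(Q) on D yields {(m, a, a), (m, a, s), (m, a, t), (m, s, a), (m, s, s), (m, s, t), (m, t, a), (m, t, s), (m, t, t), (s, a, a), (s, a, r), (s, a, u), (s, a, z), (s, r, a), (s, r, r), (s, r, u), (s, r, z), (s, u, a), (s, u, r), (s, u, u), (s, u, z), (s, z, a), (s, z, r), (s, z, u), (s, z, z)}.
Apply σ_{E ≠ E2}; surviving tuples: {(m, a, s), (m, a, t), (m, s, a), (m, s, t), (m, t, a), (m, t, s), (s, a, r), (s, a, u), (s, a, z), (s, r, a), (s, r, u), (s, r, z), (s, u, a), (s, u, r), (s, u, z), (s, z, a), (s, z, r), (s, z, u)}
Keep only column(s) E2, D (11 duplicate(s) eliminated): {(a, m), (a, s), (r, s), (s, m), (t, m), (u, s), (z, s)}

{(a, m), (a, s), (r, s), (s, m), (t, m), (u, s), (z, s)}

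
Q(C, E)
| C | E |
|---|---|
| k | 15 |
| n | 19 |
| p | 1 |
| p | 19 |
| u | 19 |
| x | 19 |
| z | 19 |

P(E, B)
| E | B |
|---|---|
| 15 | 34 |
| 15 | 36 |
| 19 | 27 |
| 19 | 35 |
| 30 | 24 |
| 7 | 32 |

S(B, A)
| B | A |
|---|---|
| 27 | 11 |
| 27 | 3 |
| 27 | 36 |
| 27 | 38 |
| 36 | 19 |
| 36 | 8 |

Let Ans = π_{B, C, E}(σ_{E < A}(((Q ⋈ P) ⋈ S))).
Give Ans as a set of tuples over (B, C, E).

{(27, n, 19), (27, p, 19), (27, u, 19), (27, x, 19), (27, z, 19), (36, k, 15)}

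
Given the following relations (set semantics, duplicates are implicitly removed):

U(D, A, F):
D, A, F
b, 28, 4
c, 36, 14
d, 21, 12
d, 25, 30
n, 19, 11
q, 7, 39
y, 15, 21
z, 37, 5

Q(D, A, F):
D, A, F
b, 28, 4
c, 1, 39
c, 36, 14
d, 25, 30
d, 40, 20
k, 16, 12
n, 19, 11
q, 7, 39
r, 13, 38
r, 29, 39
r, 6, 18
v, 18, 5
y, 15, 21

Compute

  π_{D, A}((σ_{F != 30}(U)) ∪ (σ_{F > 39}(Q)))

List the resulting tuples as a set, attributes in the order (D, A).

{(b, 28), (c, 36), (d, 21), (n, 19), (q, 7), (y, 15), (z, 37)}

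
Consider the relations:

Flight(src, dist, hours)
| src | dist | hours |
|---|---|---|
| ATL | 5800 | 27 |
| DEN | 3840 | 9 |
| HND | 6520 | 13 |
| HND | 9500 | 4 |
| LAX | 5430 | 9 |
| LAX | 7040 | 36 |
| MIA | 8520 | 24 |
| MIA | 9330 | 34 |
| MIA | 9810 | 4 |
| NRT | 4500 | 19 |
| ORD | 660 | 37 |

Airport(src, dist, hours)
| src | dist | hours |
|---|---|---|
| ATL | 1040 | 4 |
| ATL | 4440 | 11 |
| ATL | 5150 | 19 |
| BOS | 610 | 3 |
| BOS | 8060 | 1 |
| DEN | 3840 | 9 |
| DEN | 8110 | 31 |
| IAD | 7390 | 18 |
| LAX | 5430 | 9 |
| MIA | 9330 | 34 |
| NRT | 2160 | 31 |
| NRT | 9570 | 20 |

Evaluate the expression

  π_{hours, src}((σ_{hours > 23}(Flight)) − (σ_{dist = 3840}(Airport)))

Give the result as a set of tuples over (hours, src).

σ[hours > 23]: keep tuples satisfying hours > 23 → {(ATL, 5800, 27), (LAX, 7040, 36), (MIA, 8520, 24), (MIA, 9330, 34), (ORD, 660, 37)}
σ[dist = 3840]: keep tuples satisfying dist = 3840 → {(DEN, 3840, 9)}
Taking the difference: {(ATL, 5800, 27), (LAX, 7040, 36), (MIA, 8520, 24), (MIA, 9330, 34), (ORD, 660, 37)}
Projecting to hours, src: {(24, MIA), (27, ATL), (34, MIA), (36, LAX), (37, ORD)}

{(24, MIA), (27, ATL), (34, MIA), (36, LAX), (37, ORD)}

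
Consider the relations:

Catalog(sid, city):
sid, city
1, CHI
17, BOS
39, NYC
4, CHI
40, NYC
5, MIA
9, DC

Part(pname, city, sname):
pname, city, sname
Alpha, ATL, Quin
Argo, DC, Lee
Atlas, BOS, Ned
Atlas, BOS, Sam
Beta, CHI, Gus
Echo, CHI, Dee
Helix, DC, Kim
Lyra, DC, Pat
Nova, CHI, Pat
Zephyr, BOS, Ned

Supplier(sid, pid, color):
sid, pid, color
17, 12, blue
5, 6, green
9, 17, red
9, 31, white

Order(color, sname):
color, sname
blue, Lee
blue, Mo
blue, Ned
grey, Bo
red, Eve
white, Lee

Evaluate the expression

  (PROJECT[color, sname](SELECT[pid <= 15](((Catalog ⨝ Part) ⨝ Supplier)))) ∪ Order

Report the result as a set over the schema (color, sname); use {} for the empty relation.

{(blue, Lee), (blue, Mo), (blue, Ned), (blue, Sam), (grey, Bo), (red, Eve), (white, Lee)}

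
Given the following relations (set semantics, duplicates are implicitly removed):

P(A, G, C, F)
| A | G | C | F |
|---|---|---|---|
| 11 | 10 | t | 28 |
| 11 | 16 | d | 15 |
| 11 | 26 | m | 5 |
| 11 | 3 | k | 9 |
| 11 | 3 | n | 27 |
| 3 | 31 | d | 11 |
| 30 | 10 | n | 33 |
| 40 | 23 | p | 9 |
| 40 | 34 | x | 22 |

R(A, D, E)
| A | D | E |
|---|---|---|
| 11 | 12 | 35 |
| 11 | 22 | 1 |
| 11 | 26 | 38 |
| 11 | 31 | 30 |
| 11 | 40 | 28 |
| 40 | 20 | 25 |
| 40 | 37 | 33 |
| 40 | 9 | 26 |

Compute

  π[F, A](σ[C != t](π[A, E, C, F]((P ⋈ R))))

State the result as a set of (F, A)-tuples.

{(15, 11), (22, 40), (27, 11), (5, 11), (9, 11), (9, 40)}

Natural join on A: {(11, 10, t, 28, 12, 35), (11, 10, t, 28, 22, 1), (11, 10, t, 28, 26, 38), (11, 10, t, 28, 31, 30), (11, 10, t, 28, 40, 28), (11, 16, d, 15, 12, 35), (11, 16, d, 15, 22, 1), (11, 16, d, 15, 26, 38), (11, 16, d, 15, 31, 30), (11, 16, d, 15, 40, 28), (11, 26, m, 5, 12, 35), (11, 26, m, 5, 22, 1), (11, 26, m, 5, 26, 38), (11, 26, m, 5, 31, 30), (11, 26, m, 5, 40, 28), (11, 3, k, 9, 12, 35), (11, 3, k, 9, 22, 1), (11, 3, k, 9, 26, 38), (11, 3, k, 9, 31, 30), (11, 3, k, 9, 40, 28), (11, 3, n, 27, 12, 35), (11, 3, n, 27, 22, 1), (11, 3, n, 27, 26, 38), (11, 3, n, 27, 31, 30), (11, 3, n, 27, 40, 28), (40, 23, p, 9, 20, 25), (40, 23, p, 9, 37, 33), (40, 23, p, 9, 9, 26), (40, 34, x, 22, 20, 25), (40, 34, x, 22, 37, 33), (40, 34, x, 22, 9, 26)}
Projecting to A, E, C, F: {(11, 1, d, 15), (11, 1, k, 9), (11, 1, m, 5), (11, 1, n, 27), (11, 1, t, 28), (11, 28, d, 15), (11, 28, k, 9), (11, 28, m, 5), (11, 28, n, 27), (11, 28, t, 28), (11, 30, d, 15), (11, 30, k, 9), (11, 30, m, 5), (11, 30, n, 27), (11, 30, t, 28), (11, 35, d, 15), (11, 35, k, 9), (11, 35, m, 5), (11, 35, n, 27), (11, 35, t, 28), (11, 38, d, 15), (11, 38, k, 9), (11, 38, m, 5), (11, 38, n, 27), (11, 38, t, 28), (40, 25, p, 9), (40, 25, x, 22), (40, 26, p, 9), (40, 26, x, 22), (40, 33, p, 9), (40, 33, x, 22)}
σ[C != t]: keep tuples satisfying C != t → {(11, 1, d, 15), (11, 1, k, 9), (11, 1, m, 5), (11, 1, n, 27), (11, 28, d, 15), (11, 28, k, 9), (11, 28, m, 5), (11, 28, n, 27), (11, 30, d, 15), (11, 30, k, 9), (11, 30, m, 5), (11, 30, n, 27), (11, 35, d, 15), (11, 35, k, 9), (11, 35, m, 5), (11, 35, n, 27), (11, 38, d, 15), (11, 38, k, 9), (11, 38, m, 5), (11, 38, n, 27), (40, 25, p, 9), (40, 25, x, 22), (40, 26, p, 9), (40, 26, x, 22), (40, 33, p, 9), (40, 33, x, 22)}
Projecting to F, A (20 duplicate(s) eliminated): {(15, 11), (22, 40), (27, 11), (5, 11), (9, 11), (9, 40)}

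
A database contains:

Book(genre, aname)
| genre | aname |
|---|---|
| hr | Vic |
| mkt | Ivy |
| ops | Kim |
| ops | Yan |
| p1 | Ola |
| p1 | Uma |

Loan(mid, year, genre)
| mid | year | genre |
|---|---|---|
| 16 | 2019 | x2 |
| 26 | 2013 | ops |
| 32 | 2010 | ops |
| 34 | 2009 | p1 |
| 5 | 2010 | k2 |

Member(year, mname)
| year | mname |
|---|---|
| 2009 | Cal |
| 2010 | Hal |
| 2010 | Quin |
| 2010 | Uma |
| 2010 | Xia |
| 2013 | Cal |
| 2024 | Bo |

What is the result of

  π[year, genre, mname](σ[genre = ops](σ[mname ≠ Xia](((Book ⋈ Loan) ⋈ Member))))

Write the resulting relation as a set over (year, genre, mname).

Natural join on genre: {(ops, Kim, 26, 2013), (ops, Kim, 32, 2010), (ops, Yan, 26, 2013), (ops, Yan, 32, 2010), (p1, Ola, 34, 2009), (p1, Uma, 34, 2009)}
Natural join on year: {(ops, Kim, 26, 2013, Cal), (ops, Kim, 32, 2010, Hal), (ops, Kim, 32, 2010, Quin), (ops, Kim, 32, 2010, Uma), (ops, Kim, 32, 2010, Xia), (ops, Yan, 26, 2013, Cal), (ops, Yan, 32, 2010, Hal), (ops, Yan, 32, 2010, Quin), (ops, Yan, 32, 2010, Uma), (ops, Yan, 32, 2010, Xia), (p1, Ola, 34, 2009, Cal), (p1, Uma, 34, 2009, Cal)}
Apply σ_{mname ≠ Xia}; surviving tuples: {(ops, Kim, 26, 2013, Cal), (ops, Kim, 32, 2010, Hal), (ops, Kim, 32, 2010, Quin), (ops, Kim, 32, 2010, Uma), (ops, Yan, 26, 2013, Cal), (ops, Yan, 32, 2010, Hal), (ops, Yan, 32, 2010, Quin), (ops, Yan, 32, 2010, Uma), (p1, Ola, 34, 2009, Cal), (p1, Uma, 34, 2009, Cal)}
Apply σ_{genre = ops}; surviving tuples: {(ops, Kim, 26, 2013, Cal), (ops, Kim, 32, 2010, Hal), (ops, Kim, 32, 2010, Quin), (ops, Kim, 32, 2010, Uma), (ops, Yan, 26, 2013, Cal), (ops, Yan, 32, 2010, Hal), (ops, Yan, 32, 2010, Quin), (ops, Yan, 32, 2010, Uma)}
Keep only column(s) year, genre, mname (4 duplicate(s) eliminated): {(2010, ops, Hal), (2010, ops, Quin), (2010, ops, Uma), (2013, ops, Cal)}

{(2010, ops, Hal), (2010, ops, Quin), (2010, ops, Uma), (2013, ops, Cal)}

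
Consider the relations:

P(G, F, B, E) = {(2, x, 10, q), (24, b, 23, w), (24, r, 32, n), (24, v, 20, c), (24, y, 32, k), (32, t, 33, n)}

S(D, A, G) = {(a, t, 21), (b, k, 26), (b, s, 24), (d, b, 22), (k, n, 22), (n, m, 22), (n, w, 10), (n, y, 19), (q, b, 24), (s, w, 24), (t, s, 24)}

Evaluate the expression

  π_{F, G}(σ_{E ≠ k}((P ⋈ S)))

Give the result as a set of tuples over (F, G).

Natural join on G: {(24, b, 23, w, b, s), (24, b, 23, w, q, b), (24, b, 23, w, s, w), (24, b, 23, w, t, s), (24, r, 32, n, b, s), (24, r, 32, n, q, b), (24, r, 32, n, s, w), (24, r, 32, n, t, s), (24, v, 20, c, b, s), (24, v, 20, c, q, b), (24, v, 20, c, s, w), (24, v, 20, c, t, s), (24, y, 32, k, b, s), (24, y, 32, k, q, b), (24, y, 32, k, s, w), (24, y, 32, k, t, s)}
Filtering on E ≠ k leaves {(24, b, 23, w, b, s), (24, b, 23, w, q, b), (24, b, 23, w, s, w), (24, b, 23, w, t, s), (24, r, 32, n, b, s), (24, r, 32, n, q, b), (24, r, 32, n, s, w), (24, r, 32, n, t, s), (24, v, 20, c, b, s), (24, v, 20, c, q, b), (24, v, 20, c, s, w), (24, v, 20, c, t, s)}.
π[F, G]: project onto (F, G) (9 duplicate(s) eliminated) → {(b, 24), (r, 24), (v, 24)}

{(b, 24), (r, 24), (v, 24)}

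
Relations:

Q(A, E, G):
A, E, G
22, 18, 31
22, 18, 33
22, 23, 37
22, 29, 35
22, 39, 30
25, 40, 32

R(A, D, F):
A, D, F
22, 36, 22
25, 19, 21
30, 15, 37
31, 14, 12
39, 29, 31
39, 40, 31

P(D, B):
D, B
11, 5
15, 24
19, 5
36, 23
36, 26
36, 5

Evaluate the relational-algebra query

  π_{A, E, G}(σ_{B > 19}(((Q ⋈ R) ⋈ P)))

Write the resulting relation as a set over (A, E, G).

{(22, 18, 31), (22, 18, 33), (22, 23, 37), (22, 29, 35), (22, 39, 30)}

Joining Q and R on A yields {(22, 18, 31, 36, 22), (22, 18, 33, 36, 22), (22, 23, 37, 36, 22), (22, 29, 35, 36, 22), (22, 39, 30, 36, 22), (25, 40, 32, 19, 21)}.
Joining (Q ⋈ R) and P on D yields {(22, 18, 31, 36, 22, 23), (22, 18, 31, 36, 22, 26), (22, 18, 31, 36, 22, 5), (22, 18, 33, 36, 22, 23), (22, 18, 33, 36, 22, 26), (22, 18, 33, 36, 22, 5), (22, 23, 37, 36, 22, 23), (22, 23, 37, 36, 22, 26), (22, 23, 37, 36, 22, 5), (22, 29, 35, 36, 22, 23), (22, 29, 35, 36, 22, 26), (22, 29, 35, 36, 22, 5), (22, 39, 30, 36, 22, 23), (22, 39, 30, 36, 22, 26), (22, 39, 30, 36, 22, 5), (25, 40, 32, 19, 21, 5)}.
σ[B > 19]: keep tuples satisfying B > 19 → {(22, 18, 31, 36, 22, 23), (22, 18, 31, 36, 22, 26), (22, 18, 33, 36, 22, 23), (22, 18, 33, 36, 22, 26), (22, 23, 37, 36, 22, 23), (22, 23, 37, 36, 22, 26), (22, 29, 35, 36, 22, 23), (22, 29, 35, 36, 22, 26), (22, 39, 30, 36, 22, 23), (22, 39, 30, 36, 22, 26)}
π[A, E, G]: project onto (A, E, G) (5 duplicate(s) eliminated) → {(22, 18, 31), (22, 18, 33), (22, 23, 37), (22, 29, 35), (22, 39, 30)}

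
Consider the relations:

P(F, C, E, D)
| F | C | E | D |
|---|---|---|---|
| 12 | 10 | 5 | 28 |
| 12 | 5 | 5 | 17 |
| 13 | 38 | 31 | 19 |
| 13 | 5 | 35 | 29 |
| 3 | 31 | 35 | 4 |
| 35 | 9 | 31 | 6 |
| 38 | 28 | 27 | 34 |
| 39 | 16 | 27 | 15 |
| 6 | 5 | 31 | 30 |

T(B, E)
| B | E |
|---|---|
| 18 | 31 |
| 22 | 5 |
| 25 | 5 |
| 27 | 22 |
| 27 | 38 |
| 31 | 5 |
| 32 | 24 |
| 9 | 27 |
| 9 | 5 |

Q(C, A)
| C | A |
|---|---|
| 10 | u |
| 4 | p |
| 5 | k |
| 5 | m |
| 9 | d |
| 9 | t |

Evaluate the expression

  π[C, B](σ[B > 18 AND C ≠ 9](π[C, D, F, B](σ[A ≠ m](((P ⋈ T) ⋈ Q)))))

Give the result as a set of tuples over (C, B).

Joining P and T on E yields {(12, 10, 5, 28, 22), (12, 10, 5, 28, 25), (12, 10, 5, 28, 31), (12, 10, 5, 28, 9), (12, 5, 5, 17, 22), (12, 5, 5, 17, 25), (12, 5, 5, 17, 31), (12, 5, 5, 17, 9), (13, 38, 31, 19, 18), (35, 9, 31, 6, 18), (38, 28, 27, 34, 9), (39, 16, 27, 15, 9), (6, 5, 31, 30, 18)}.
Joining (P ⋈ T) and Q on C yields {(12, 10, 5, 28, 22, u), (12, 10, 5, 28, 25, u), (12, 10, 5, 28, 31, u), (12, 10, 5, 28, 9, u), (12, 5, 5, 17, 22, k), (12, 5, 5, 17, 22, m), (12, 5, 5, 17, 25, k), (12, 5, 5, 17, 25, m), (12, 5, 5, 17, 31, k), (12, 5, 5, 17, 31, m), (12, 5, 5, 17, 9, k), (12, 5, 5, 17, 9, m), (35, 9, 31, 6, 18, d), (35, 9, 31, 6, 18, t), (6, 5, 31, 30, 18, k), (6, 5, 31, 30, 18, m)}.
Filtering on A ≠ m leaves {(12, 10, 5, 28, 22, u), (12, 10, 5, 28, 25, u), (12, 10, 5, 28, 31, u), (12, 10, 5, 28, 9, u), (12, 5, 5, 17, 22, k), (12, 5, 5, 17, 25, k), (12, 5, 5, 17, 31, k), (12, 5, 5, 17, 9, k), (35, 9, 31, 6, 18, d), (35, 9, 31, 6, 18, t), (6, 5, 31, 30, 18, k)}.
Projecting to C, D, F, B (1 duplicate(s) eliminated): {(10, 28, 12, 22), (10, 28, 12, 25), (10, 28, 12, 31), (10, 28, 12, 9), (5, 17, 12, 22), (5, 17, 12, 25), (5, 17, 12, 31), (5, 17, 12, 9), (5, 30, 6, 18), (9, 6, 35, 18)}
Filtering on B > 18 AND C ≠ 9 leaves {(10, 28, 12, 22), (10, 28, 12, 25), (10, 28, 12, 31), (5, 17, 12, 22), (5, 17, 12, 25), (5, 17, 12, 31)}.
Projecting to C, B: {(10, 22), (10, 25), (10, 31), (5, 22), (5, 25), (5, 31)}

{(10, 22), (10, 25), (10, 31), (5, 22), (5, 25), (5, 31)}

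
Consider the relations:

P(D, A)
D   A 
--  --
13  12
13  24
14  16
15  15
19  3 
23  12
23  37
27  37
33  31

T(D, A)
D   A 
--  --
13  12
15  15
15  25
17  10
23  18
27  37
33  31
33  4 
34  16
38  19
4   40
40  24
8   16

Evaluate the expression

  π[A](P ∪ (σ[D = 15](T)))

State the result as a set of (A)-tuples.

Apply σ_{D = 15}; surviving tuples: {(15, 15), (15, 25)}
Taking the union: {(13, 12), (13, 24), (14, 16), (15, 15), (15, 25), (19, 3), (23, 12), (23, 37), (27, 37), (33, 31)}
π[A]: project onto (A) (2 duplicate(s) eliminated) → {12, 15, 16, 24, 25, 3, 31, 37}

{12, 15, 16, 24, 25, 3, 31, 37}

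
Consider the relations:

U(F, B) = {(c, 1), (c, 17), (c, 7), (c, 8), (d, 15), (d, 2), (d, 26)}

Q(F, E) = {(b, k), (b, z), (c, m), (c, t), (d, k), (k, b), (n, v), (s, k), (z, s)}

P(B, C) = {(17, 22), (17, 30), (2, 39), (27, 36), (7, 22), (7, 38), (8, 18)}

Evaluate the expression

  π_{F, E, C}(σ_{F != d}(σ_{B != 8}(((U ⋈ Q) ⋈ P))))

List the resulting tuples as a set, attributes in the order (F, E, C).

Joining U and Q on F yields {(c, 1, m), (c, 1, t), (c, 17, m), (c, 17, t), (c, 7, m), (c, 7, t), (c, 8, m), (c, 8, t), (d, 15, k), (d, 2, k), (d, 26, k)}.
Joining (U ⋈ Q) and P on B yields {(c, 17, m, 22), (c, 17, m, 30), (c, 17, t, 22), (c, 17, t, 30), (c, 7, m, 22), (c, 7, m, 38), (c, 7, t, 22), (c, 7, t, 38), (c, 8, m, 18), (c, 8, t, 18), (d, 2, k, 39)}.
σ[B != 8]: keep tuples satisfying B != 8 → {(c, 17, m, 22), (c, 17, m, 30), (c, 17, t, 22), (c, 17, t, 30), (c, 7, m, 22), (c, 7, m, 38), (c, 7, t, 22), (c, 7, t, 38), (d, 2, k, 39)}
σ[F != d]: keep tuples satisfying F != d → {(c, 17, m, 22), (c, 17, m, 30), (c, 17, t, 22), (c, 17, t, 30), (c, 7, m, 22), (c, 7, m, 38), (c, 7, t, 22), (c, 7, t, 38)}
Keep only column(s) F, E, C (2 duplicate(s) eliminated): {(c, m, 22), (c, m, 30), (c, m, 38), (c, t, 22), (c, t, 30), (c, t, 38)}

{(c, m, 22), (c, m, 30), (c, m, 38), (c, t, 22), (c, t, 30), (c, t, 38)}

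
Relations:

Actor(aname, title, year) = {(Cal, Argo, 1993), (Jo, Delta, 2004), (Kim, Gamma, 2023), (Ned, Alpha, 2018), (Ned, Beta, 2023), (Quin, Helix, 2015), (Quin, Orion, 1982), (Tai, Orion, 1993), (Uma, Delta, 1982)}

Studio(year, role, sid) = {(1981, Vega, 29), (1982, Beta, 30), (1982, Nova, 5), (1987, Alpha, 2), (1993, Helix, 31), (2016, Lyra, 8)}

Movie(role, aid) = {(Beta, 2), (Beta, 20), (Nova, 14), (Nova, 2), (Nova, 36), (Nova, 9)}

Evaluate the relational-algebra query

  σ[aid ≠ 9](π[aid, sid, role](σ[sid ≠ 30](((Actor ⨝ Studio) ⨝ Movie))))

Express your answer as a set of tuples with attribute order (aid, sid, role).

{(14, 5, Nova), (2, 5, Nova), (36, 5, Nova)}

Actor ⋈ Studio (natural join on year): {(Cal, Argo, 1993, Helix, 31), (Quin, Orion, 1982, Beta, 30), (Quin, Orion, 1982, Nova, 5), (Tai, Orion, 1993, Helix, 31), (Uma, Delta, 1982, Beta, 30), (Uma, Delta, 1982, Nova, 5)}
(Actor ⨝ Studio) ⋈ Movie (natural join on role): {(Quin, Orion, 1982, Beta, 30, 2), (Quin, Orion, 1982, Beta, 30, 20), (Quin, Orion, 1982, Nova, 5, 14), (Quin, Orion, 1982, Nova, 5, 2), (Quin, Orion, 1982, Nova, 5, 36), (Quin, Orion, 1982, Nova, 5, 9), (Uma, Delta, 1982, Beta, 30, 2), (Uma, Delta, 1982, Beta, 30, 20), (Uma, Delta, 1982, Nova, 5, 14), (Uma, Delta, 1982, Nova, 5, 2), (Uma, Delta, 1982, Nova, 5, 36), (Uma, Delta, 1982, Nova, 5, 9)}
Selection sid ≠ 30: {(Quin, Orion, 1982, Nova, 5, 14), (Quin, Orion, 1982, Nova, 5, 2), (Quin, Orion, 1982, Nova, 5, 36), (Quin, Orion, 1982, Nova, 5, 9), (Uma, Delta, 1982, Nova, 5, 14), (Uma, Delta, 1982, Nova, 5, 2), (Uma, Delta, 1982, Nova, 5, 36), (Uma, Delta, 1982, Nova, 5, 9)}
π_{aid, sid, role} gives {(14, 5, Nova), (2, 5, Nova), (36, 5, Nova), (9, 5, Nova)} (4 duplicate(s) eliminated).
Selection aid ≠ 9: {(14, 5, Nova), (2, 5, Nova), (36, 5, Nova)}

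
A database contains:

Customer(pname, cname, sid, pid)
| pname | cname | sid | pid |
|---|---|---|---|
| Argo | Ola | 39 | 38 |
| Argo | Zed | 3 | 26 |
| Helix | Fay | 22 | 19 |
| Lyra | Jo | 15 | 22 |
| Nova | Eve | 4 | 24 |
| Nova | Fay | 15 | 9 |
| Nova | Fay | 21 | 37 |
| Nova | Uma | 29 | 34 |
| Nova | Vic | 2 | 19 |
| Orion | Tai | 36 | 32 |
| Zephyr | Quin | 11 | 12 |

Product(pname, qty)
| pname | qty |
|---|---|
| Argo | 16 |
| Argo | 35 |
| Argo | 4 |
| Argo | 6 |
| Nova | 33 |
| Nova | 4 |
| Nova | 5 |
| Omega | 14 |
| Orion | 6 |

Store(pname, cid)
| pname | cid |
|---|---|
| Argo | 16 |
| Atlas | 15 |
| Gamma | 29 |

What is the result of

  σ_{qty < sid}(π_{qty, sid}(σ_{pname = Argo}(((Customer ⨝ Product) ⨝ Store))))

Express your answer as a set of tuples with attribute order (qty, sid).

Customer ⋈ Product (natural join on pname): {(Argo, Ola, 39, 38, 16), (Argo, Ola, 39, 38, 35), (Argo, Ola, 39, 38, 4), (Argo, Ola, 39, 38, 6), (Argo, Zed, 3, 26, 16), (Argo, Zed, 3, 26, 35), (Argo, Zed, 3, 26, 4), (Argo, Zed, 3, 26, 6), (Nova, Eve, 4, 24, 33), (Nova, Eve, 4, 24, 4), (Nova, Eve, 4, 24, 5), (Nova, Fay, 15, 9, 33), (Nova, Fay, 15, 9, 4), (Nova, Fay, 15, 9, 5), (Nova, Fay, 21, 37, 33), (Nova, Fay, 21, 37, 4), (Nova, Fay, 21, 37, 5), (Nova, Uma, 29, 34, 33), (Nova, Uma, 29, 34, 4), (Nova, Uma, 29, 34, 5), (Nova, Vic, 2, 19, 33), (Nova, Vic, 2, 19, 4), (Nova, Vic, 2, 19, 5), (Orion, Tai, 36, 32, 6)}
(Customer ⨝ Product) ⋈ Store (natural join on pname): {(Argo, Ola, 39, 38, 16, 16), (Argo, Ola, 39, 38, 35, 16), (Argo, Ola, 39, 38, 4, 16), (Argo, Ola, 39, 38, 6, 16), (Argo, Zed, 3, 26, 16, 16), (Argo, Zed, 3, 26, 35, 16), (Argo, Zed, 3, 26, 4, 16), (Argo, Zed, 3, 26, 6, 16)}
Selection pname = Argo: {(Argo, Ola, 39, 38, 16, 16), (Argo, Ola, 39, 38, 35, 16), (Argo, Ola, 39, 38, 4, 16), (Argo, Ola, 39, 38, 6, 16), (Argo, Zed, 3, 26, 16, 16), (Argo, Zed, 3, 26, 35, 16), (Argo, Zed, 3, 26, 4, 16), (Argo, Zed, 3, 26, 6, 16)}
π_{qty, sid} gives {(16, 3), (16, 39), (35, 3), (35, 39), (4, 3), (4, 39), (6, 3), (6, 39)}.
Selection qty < sid: {(16, 39), (35, 39), (4, 39), (6, 39)}

{(16, 39), (35, 39), (4, 39), (6, 39)}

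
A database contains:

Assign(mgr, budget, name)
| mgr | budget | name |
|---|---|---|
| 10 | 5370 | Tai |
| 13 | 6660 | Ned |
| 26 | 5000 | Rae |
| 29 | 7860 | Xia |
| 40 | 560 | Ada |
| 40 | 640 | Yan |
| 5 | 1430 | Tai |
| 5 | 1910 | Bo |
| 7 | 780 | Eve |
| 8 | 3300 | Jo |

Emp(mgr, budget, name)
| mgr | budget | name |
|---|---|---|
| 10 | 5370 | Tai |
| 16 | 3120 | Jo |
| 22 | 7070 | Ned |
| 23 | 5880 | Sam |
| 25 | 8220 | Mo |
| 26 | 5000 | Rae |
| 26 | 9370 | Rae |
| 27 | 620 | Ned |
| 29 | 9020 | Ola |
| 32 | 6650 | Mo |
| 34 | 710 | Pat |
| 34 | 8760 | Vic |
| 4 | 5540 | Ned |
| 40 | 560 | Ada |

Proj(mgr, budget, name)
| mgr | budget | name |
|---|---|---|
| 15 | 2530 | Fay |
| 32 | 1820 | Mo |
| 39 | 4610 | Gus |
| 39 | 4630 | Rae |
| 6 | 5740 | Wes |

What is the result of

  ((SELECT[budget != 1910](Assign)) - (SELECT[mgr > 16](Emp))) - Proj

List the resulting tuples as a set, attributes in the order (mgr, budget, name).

Selection budget != 1910: {(10, 5370, Tai), (13, 6660, Ned), (26, 5000, Rae), (29, 7860, Xia), (40, 560, Ada), (40, 640, Yan), (5, 1430, Tai), (7, 780, Eve), (8, 3300, Jo)}
Selection mgr > 16: {(22, 7070, Ned), (23, 5880, Sam), (25, 8220, Mo), (26, 5000, Rae), (26, 9370, Rae), (27, 620, Ned), (29, 9020, Ola), (32, 6650, Mo), (34, 710, Pat), (34, 8760, Vic), (40, 560, Ada)}
Taking the difference: {(10, 5370, Tai), (13, 6660, Ned), (29, 7860, Xia), (40, 640, Yan), (5, 1430, Tai), (7, 780, Eve), (8, 3300, Jo)}
Taking the difference: {(10, 5370, Tai), (13, 6660, Ned), (29, 7860, Xia), (40, 640, Yan), (5, 1430, Tai), (7, 780, Eve), (8, 3300, Jo)}

{(10, 5370, Tai), (13, 6660, Ned), (29, 7860, Xia), (40, 640, Yan), (5, 1430, Tai), (7, 780, Eve), (8, 3300, Jo)}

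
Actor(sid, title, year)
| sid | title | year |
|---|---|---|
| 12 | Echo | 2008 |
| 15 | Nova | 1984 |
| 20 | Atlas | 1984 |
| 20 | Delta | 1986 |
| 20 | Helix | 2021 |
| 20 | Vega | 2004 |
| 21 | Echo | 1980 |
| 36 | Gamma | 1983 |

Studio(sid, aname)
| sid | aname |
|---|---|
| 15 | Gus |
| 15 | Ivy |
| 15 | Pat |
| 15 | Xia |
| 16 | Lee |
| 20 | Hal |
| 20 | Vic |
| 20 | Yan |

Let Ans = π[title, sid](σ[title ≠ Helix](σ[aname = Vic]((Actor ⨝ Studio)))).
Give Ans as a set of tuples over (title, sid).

{(Atlas, 20), (Delta, 20), (Vega, 20)}

Actor ⋈ Studio (natural join on sid): {(15, Nova, 1984, Gus), (15, Nova, 1984, Ivy), (15, Nova, 1984, Pat), (15, Nova, 1984, Xia), (20, Atlas, 1984, Hal), (20, Atlas, 1984, Vic), (20, Atlas, 1984, Yan), (20, Delta, 1986, Hal), (20, Delta, 1986, Vic), (20, Delta, 1986, Yan), (20, Helix, 2021, Hal), (20, Helix, 2021, Vic), (20, Helix, 2021, Yan), (20, Vega, 2004, Hal), (20, Vega, 2004, Vic), (20, Vega, 2004, Yan)}
σ[aname = Vic]: keep tuples satisfying aname = Vic → {(20, Atlas, 1984, Vic), (20, Delta, 1986, Vic), (20, Helix, 2021, Vic), (20, Vega, 2004, Vic)}
σ[title ≠ Helix]: keep tuples satisfying title ≠ Helix → {(20, Atlas, 1984, Vic), (20, Delta, 1986, Vic), (20, Vega, 2004, Vic)}
Keep only column(s) title, sid: {(Atlas, 20), (Delta, 20), (Vega, 20)}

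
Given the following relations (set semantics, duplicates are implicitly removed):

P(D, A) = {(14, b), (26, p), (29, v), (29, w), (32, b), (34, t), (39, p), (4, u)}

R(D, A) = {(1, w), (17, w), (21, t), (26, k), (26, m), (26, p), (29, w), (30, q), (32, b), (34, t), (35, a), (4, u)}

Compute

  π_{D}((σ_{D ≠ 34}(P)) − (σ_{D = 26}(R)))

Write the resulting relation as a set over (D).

{14, 29, 32, 39, 4}

σ[D ≠ 34]: keep tuples satisfying D ≠ 34 → {(14, b), (26, p), (29, v), (29, w), (32, b), (39, p), (4, u)}
σ[D = 26]: keep tuples satisfying D = 26 → {(26, k), (26, m), (26, p)}
Set difference of the two operands is {(14, b), (29, v), (29, w), (32, b), (39, p), (4, u)}.
Projecting to D (1 duplicate(s) eliminated): {14, 29, 32, 39, 4}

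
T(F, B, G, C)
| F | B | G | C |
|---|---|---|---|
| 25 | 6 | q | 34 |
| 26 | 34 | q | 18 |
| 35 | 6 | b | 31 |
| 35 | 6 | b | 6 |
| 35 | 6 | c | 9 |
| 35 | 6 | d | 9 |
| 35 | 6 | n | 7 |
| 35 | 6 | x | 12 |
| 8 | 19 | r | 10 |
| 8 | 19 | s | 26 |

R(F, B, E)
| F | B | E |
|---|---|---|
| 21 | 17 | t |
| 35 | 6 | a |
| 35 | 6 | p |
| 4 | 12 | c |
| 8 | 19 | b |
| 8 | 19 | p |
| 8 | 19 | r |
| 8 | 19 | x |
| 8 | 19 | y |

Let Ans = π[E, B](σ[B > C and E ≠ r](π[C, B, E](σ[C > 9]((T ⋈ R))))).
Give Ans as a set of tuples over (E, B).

{(b, 19), (p, 19), (x, 19), (y, 19)}

T ⋈ R (natural join on F, B): {(35, 6, b, 31, a), (35, 6, b, 31, p), (35, 6, b, 6, a), (35, 6, b, 6, p), (35, 6, c, 9, a), (35, 6, c, 9, p), (35, 6, d, 9, a), (35, 6, d, 9, p), (35, 6, n, 7, a), (35, 6, n, 7, p), (35, 6, x, 12, a), (35, 6, x, 12, p), (8, 19, r, 10, b), (8, 19, r, 10, p), (8, 19, r, 10, r), (8, 19, r, 10, x), (8, 19, r, 10, y), (8, 19, s, 26, b), (8, 19, s, 26, p), (8, 19, s, 26, r), (8, 19, s, 26, x), (8, 19, s, 26, y)}
Apply σ_{C > 9}; surviving tuples: {(35, 6, b, 31, a), (35, 6, b, 31, p), (35, 6, x, 12, a), (35, 6, x, 12, p), (8, 19, r, 10, b), (8, 19, r, 10, p), (8, 19, r, 10, r), (8, 19, r, 10, x), (8, 19, r, 10, y), (8, 19, s, 26, b), (8, 19, s, 26, p), (8, 19, s, 26, r), (8, 19, s, 26, x), (8, 19, s, 26, y)}
π[C, B, E]: project onto (C, B, E) → {(10, 19, b), (10, 19, p), (10, 19, r), (10, 19, x), (10, 19, y), (12, 6, a), (12, 6, p), (26, 19, b), (26, 19, p), (26, 19, r), (26, 19, x), (26, 19, y), (31, 6, a), (31, 6, p)}
Apply σ_{B > C and E ≠ r}; surviving tuples: {(10, 19, b), (10, 19, p), (10, 19, x), (10, 19, y)}
π[E, B]: project onto (E, B) → {(b, 19), (p, 19), (x, 19), (y, 19)}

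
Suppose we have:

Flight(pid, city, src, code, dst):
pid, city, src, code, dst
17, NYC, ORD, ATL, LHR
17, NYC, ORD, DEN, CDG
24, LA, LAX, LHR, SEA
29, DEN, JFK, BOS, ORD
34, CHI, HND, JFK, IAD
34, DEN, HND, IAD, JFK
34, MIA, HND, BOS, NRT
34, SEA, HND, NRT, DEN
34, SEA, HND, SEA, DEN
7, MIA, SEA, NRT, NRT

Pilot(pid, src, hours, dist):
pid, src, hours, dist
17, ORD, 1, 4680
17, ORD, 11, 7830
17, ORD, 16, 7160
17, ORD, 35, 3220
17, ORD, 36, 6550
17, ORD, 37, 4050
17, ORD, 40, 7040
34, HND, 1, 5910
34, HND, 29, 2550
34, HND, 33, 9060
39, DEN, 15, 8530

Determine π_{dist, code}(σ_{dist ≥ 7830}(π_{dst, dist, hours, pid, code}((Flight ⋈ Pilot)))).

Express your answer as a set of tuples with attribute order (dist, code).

{(7830, ATL), (7830, DEN), (9060, BOS), (9060, IAD), (9060, JFK), (9060, NRT), (9060, SEA)}

Flight ⋈ Pilot (natural join on pid, src): {(17, NYC, ORD, ATL, LHR, 1, 4680), (17, NYC, ORD, ATL, LHR, 11, 7830), (17, NYC, ORD, ATL, LHR, 16, 7160), (17, NYC, ORD, ATL, LHR, 35, 3220), (17, NYC, ORD, ATL, LHR, 36, 6550), (17, NYC, ORD, ATL, LHR, 37, 4050), (17, NYC, ORD, ATL, LHR, 40, 7040), (17, NYC, ORD, DEN, CDG, 1, 4680), (17, NYC, ORD, DEN, CDG, 11, 7830), (17, NYC, ORD, DEN, CDG, 16, 7160), (17, NYC, ORD, DEN, CDG, 35, 3220), (17, NYC, ORD, DEN, CDG, 36, 6550), (17, NYC, ORD, DEN, CDG, 37, 4050), (17, NYC, ORD, DEN, CDG, 40, 7040), (34, CHI, HND, JFK, IAD, 1, 5910), (34, CHI, HND, JFK, IAD, 29, 2550), (34, CHI, HND, JFK, IAD, 33, 9060), (34, DEN, HND, IAD, JFK, 1, 5910), (34, DEN, HND, IAD, JFK, 29, 2550), (34, DEN, HND, IAD, JFK, 33, 9060), (34, MIA, HND, BOS, NRT, 1, 5910), (34, MIA, HND, BOS, NRT, 29, 2550), (34, MIA, HND, BOS, NRT, 33, 9060), (34, SEA, HND, NRT, DEN, 1, 5910), (34, SEA, HND, NRT, DEN, 29, 2550), (34, SEA, HND, NRT, DEN, 33, 9060), (34, SEA, HND, SEA, DEN, 1, 5910), (34, SEA, HND, SEA, DEN, 29, 2550), (34, SEA, HND, SEA, DEN, 33, 9060)}
π_{dst, dist, hours, pid, code} gives {(CDG, 3220, 35, 17, DEN), (CDG, 4050, 37, 17, DEN), (CDG, 4680, 1, 17, DEN), (CDG, 6550, 36, 17, DEN), (CDG, 7040, 40, 17, DEN), (CDG, 7160, 16, 17, DEN), (CDG, 7830, 11, 17, DEN), (DEN, 2550, 29, 34, NRT), (DEN, 2550, 29, 34, SEA), (DEN, 5910, 1, 34, NRT), (DEN, 5910, 1, 34, SEA), (DEN, 9060, 33, 34, NRT), (DEN, 9060, 33, 34, SEA), (IAD, 2550, 29, 34, JFK), (IAD, 5910, 1, 34, JFK), (IAD, 9060, 33, 34, JFK), (JFK, 2550, 29, 34, IAD), (JFK, 5910, 1, 34, IAD), (JFK, 9060, 33, 34, IAD), (LHR, 3220, 35, 17, ATL), (LHR, 4050, 37, 17, ATL), (LHR, 4680, 1, 17, ATL), (LHR, 6550, 36, 17, ATL), (LHR, 7040, 40, 17, ATL), (LHR, 7160, 16, 17, ATL), (LHR, 7830, 11, 17, ATL), (NRT, 2550, 29, 34, BOS), (NRT, 5910, 1, 34, BOS), (NRT, 9060, 33, 34, BOS)}.
σ[dist ≥ 7830]: keep tuples satisfying dist ≥ 7830 → {(CDG, 7830, 11, 17, DEN), (DEN, 9060, 33, 34, NRT), (DEN, 9060, 33, 34, SEA), (IAD, 9060, 33, 34, JFK), (JFK, 9060, 33, 34, IAD), (LHR, 7830, 11, 17, ATL), (NRT, 9060, 33, 34, BOS)}
π_{dist, code} gives {(7830, ATL), (7830, DEN), (9060, BOS), (9060, IAD), (9060, JFK), (9060, NRT), (9060, SEA)}.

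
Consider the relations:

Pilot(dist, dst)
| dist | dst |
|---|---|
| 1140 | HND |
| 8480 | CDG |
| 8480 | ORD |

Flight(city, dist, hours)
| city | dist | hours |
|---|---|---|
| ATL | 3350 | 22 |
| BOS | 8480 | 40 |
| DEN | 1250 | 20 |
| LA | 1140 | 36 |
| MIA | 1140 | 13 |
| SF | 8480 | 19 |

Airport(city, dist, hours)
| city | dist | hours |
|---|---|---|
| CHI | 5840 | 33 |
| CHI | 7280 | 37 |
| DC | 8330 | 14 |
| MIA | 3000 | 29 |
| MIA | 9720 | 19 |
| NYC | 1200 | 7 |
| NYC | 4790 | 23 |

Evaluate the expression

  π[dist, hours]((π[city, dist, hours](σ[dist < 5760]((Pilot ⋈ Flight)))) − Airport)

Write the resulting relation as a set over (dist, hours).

Natural join on dist: {(1140, HND, LA, 36), (1140, HND, MIA, 13), (8480, CDG, BOS, 40), (8480, CDG, SF, 19), (8480, ORD, BOS, 40), (8480, ORD, SF, 19)}
Selection dist < 5760: {(1140, HND, LA, 36), (1140, HND, MIA, 13)}
Keep only column(s) city, dist, hours: {(LA, 1140, 36), (MIA, 1140, 13)}
Set difference of the two operands is {(LA, 1140, 36), (MIA, 1140, 13)}.
Keep only column(s) dist, hours: {(1140, 13), (1140, 36)}

{(1140, 13), (1140, 36)}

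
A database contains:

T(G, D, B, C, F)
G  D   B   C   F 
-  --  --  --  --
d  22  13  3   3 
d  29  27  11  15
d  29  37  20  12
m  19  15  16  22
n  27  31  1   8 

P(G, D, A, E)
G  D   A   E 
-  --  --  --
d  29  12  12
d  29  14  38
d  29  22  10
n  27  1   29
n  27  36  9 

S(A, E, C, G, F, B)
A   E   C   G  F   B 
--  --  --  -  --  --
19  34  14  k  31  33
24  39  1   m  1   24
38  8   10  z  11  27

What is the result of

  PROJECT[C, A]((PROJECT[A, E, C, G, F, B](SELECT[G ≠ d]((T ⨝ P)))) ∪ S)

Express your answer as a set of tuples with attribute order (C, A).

Joining T and P on G, D yields {(d, 29, 27, 11, 15, 12, 12), (d, 29, 27, 11, 15, 14, 38), (d, 29, 27, 11, 15, 22, 10), (d, 29, 37, 20, 12, 12, 12), (d, 29, 37, 20, 12, 14, 38), (d, 29, 37, 20, 12, 22, 10), (n, 27, 31, 1, 8, 1, 29), (n, 27, 31, 1, 8, 36, 9)}.
Selection G ≠ d: {(n, 27, 31, 1, 8, 1, 29), (n, 27, 31, 1, 8, 36, 9)}
π[A, E, C, G, F, B]: project onto (A, E, C, G, F, B) → {(1, 29, 1, n, 8, 31), (36, 9, 1, n, 8, 31)}
Set union of the two operands is {(1, 29, 1, n, 8, 31), (19, 34, 14, k, 31, 33), (24, 39, 1, m, 1, 24), (36, 9, 1, n, 8, 31), (38, 8, 10, z, 11, 27)}.
π[C, A]: project onto (C, A) → {(1, 1), (1, 24), (1, 36), (10, 38), (14, 19)}

{(1, 1), (1, 24), (1, 36), (10, 38), (14, 19)}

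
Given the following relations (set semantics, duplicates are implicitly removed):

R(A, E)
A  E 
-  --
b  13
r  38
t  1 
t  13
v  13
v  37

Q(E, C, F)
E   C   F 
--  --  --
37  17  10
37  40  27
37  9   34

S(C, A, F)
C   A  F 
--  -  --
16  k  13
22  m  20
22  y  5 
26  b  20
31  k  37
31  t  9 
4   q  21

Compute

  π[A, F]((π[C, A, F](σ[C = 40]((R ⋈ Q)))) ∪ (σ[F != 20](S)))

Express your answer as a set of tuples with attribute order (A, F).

{(k, 13), (k, 37), (q, 21), (t, 9), (v, 27), (y, 5)}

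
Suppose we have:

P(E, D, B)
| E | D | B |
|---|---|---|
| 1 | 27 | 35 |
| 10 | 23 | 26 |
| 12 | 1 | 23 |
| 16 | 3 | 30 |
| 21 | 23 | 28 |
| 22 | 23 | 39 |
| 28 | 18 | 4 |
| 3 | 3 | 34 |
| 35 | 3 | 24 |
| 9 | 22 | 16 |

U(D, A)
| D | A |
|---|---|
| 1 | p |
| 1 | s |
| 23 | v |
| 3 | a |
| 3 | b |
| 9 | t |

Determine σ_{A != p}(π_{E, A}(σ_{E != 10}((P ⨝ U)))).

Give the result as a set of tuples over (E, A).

{(12, s), (16, a), (16, b), (21, v), (22, v), (3, a), (3, b), (35, a), (35, b)}

Natural join on D: {(10, 23, 26, v), (12, 1, 23, p), (12, 1, 23, s), (16, 3, 30, a), (16, 3, 30, b), (21, 23, 28, v), (22, 23, 39, v), (3, 3, 34, a), (3, 3, 34, b), (35, 3, 24, a), (35, 3, 24, b)}
Selection E != 10: {(12, 1, 23, p), (12, 1, 23, s), (16, 3, 30, a), (16, 3, 30, b), (21, 23, 28, v), (22, 23, 39, v), (3, 3, 34, a), (3, 3, 34, b), (35, 3, 24, a), (35, 3, 24, b)}
Keep only column(s) E, A: {(12, p), (12, s), (16, a), (16, b), (21, v), (22, v), (3, a), (3, b), (35, a), (35, b)}
Selection A != p: {(12, s), (16, a), (16, b), (21, v), (22, v), (3, a), (3, b), (35, a), (35, b)}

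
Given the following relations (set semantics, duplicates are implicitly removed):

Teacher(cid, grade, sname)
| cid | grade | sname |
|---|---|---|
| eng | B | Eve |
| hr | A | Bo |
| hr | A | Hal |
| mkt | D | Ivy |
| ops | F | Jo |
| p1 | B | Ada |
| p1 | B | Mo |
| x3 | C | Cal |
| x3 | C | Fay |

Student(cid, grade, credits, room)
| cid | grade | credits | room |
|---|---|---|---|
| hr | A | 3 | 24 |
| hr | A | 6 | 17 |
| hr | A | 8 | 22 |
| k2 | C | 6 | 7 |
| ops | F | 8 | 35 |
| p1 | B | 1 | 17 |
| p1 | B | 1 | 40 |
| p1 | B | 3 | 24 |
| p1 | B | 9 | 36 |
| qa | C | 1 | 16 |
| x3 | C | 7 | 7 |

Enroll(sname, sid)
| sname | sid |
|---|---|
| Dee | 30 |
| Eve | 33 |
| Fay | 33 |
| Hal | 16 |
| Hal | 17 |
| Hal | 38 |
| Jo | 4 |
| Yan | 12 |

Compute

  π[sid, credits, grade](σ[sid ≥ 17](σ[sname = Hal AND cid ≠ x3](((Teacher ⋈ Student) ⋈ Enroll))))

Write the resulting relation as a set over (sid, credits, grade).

Natural join on cid, grade: {(hr, A, Bo, 3, 24), (hr, A, Bo, 6, 17), (hr, A, Bo, 8, 22), (hr, A, Hal, 3, 24), (hr, A, Hal, 6, 17), (hr, A, Hal, 8, 22), (ops, F, Jo, 8, 35), (p1, B, Ada, 1, 17), (p1, B, Ada, 1, 40), (p1, B, Ada, 3, 24), (p1, B, Ada, 9, 36), (p1, B, Mo, 1, 17), (p1, B, Mo, 1, 40), (p1, B, Mo, 3, 24), (p1, B, Mo, 9, 36), (x3, C, Cal, 7, 7), (x3, C, Fay, 7, 7)}
Natural join on sname: {(hr, A, Hal, 3, 24, 16), (hr, A, Hal, 3, 24, 17), (hr, A, Hal, 3, 24, 38), (hr, A, Hal, 6, 17, 16), (hr, A, Hal, 6, 17, 17), (hr, A, Hal, 6, 17, 38), (hr, A, Hal, 8, 22, 16), (hr, A, Hal, 8, 22, 17), (hr, A, Hal, 8, 22, 38), (ops, F, Jo, 8, 35, 4), (x3, C, Fay, 7, 7, 33)}
σ[sname = Hal AND cid ≠ x3]: keep tuples satisfying sname = Hal AND cid ≠ x3 → {(hr, A, Hal, 3, 24, 16), (hr, A, Hal, 3, 24, 17), (hr, A, Hal, 3, 24, 38), (hr, A, Hal, 6, 17, 16), (hr, A, Hal, 6, 17, 17), (hr, A, Hal, 6, 17, 38), (hr, A, Hal, 8, 22, 16), (hr, A, Hal, 8, 22, 17), (hr, A, Hal, 8, 22, 38)}
σ[sid ≥ 17]: keep tuples satisfying sid ≥ 17 → {(hr, A, Hal, 3, 24, 17), (hr, A, Hal, 3, 24, 38), (hr, A, Hal, 6, 17, 17), (hr, A, Hal, 6, 17, 38), (hr, A, Hal, 8, 22, 17), (hr, A, Hal, 8, 22, 38)}
π[sid, credits, grade]: project onto (sid, credits, grade) → {(17, 3, A), (17, 6, A), (17, 8, A), (38, 3, A), (38, 6, A), (38, 8, A)}

{(17, 3, A), (17, 6, A), (17, 8, A), (38, 3, A), (38, 6, A), (38, 8, A)}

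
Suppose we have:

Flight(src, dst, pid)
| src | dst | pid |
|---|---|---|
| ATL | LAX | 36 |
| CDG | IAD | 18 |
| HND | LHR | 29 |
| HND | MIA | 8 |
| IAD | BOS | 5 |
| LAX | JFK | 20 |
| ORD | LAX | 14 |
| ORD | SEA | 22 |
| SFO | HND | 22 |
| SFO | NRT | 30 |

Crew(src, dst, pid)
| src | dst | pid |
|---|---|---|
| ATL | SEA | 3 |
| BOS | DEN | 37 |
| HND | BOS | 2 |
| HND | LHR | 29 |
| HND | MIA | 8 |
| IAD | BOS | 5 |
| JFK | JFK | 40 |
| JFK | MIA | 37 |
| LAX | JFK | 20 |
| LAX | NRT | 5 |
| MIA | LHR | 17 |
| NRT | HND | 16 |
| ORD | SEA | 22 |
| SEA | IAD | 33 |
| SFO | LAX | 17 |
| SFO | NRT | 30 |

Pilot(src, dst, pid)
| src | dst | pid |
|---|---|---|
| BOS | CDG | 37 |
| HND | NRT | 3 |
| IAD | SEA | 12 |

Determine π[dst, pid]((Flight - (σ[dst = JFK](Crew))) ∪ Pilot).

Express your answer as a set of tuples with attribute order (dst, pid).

Apply σ_{dst = JFK}; surviving tuples: {(JFK, JFK, 40), (LAX, JFK, 20)}
Difference: {(ATL, LAX, 36), (CDG, IAD, 18), (HND, LHR, 29), (HND, MIA, 8), (IAD, BOS, 5), (LAX, JFK, 20), (ORD, LAX, 14), (ORD, SEA, 22), (SFO, HND, 22), (SFO, NRT, 30)} with {(JFK, JFK, 40), (LAX, JFK, 20)} → {(ATL, LAX, 36), (CDG, IAD, 18), (HND, LHR, 29), (HND, MIA, 8), (IAD, BOS, 5), (ORD, LAX, 14), (ORD, SEA, 22), (SFO, HND, 22), (SFO, NRT, 30)}
Union: {(ATL, LAX, 36), (CDG, IAD, 18), (HND, LHR, 29), (HND, MIA, 8), (IAD, BOS, 5), (ORD, LAX, 14), (ORD, SEA, 22), (SFO, HND, 22), (SFO, NRT, 30)} with {(BOS, CDG, 37), (HND, NRT, 3), (IAD, SEA, 12)} → {(ATL, LAX, 36), (BOS, CDG, 37), (CDG, IAD, 18), (HND, LHR, 29), (HND, MIA, 8), (HND, NRT, 3), (IAD, BOS, 5), (IAD, SEA, 12), (ORD, LAX, 14), (ORD, SEA, 22), (SFO, HND, 22), (SFO, NRT, 30)}
π_{dst, pid} gives {(BOS, 5), (CDG, 37), (HND, 22), (IAD, 18), (LAX, 14), (LAX, 36), (LHR, 29), (MIA, 8), (NRT, 3), (NRT, 30), (SEA, 12), (SEA, 22)}.

{(BOS, 5), (CDG, 37), (HND, 22), (IAD, 18), (LAX, 14), (LAX, 36), (LHR, 29), (MIA, 8), (NRT, 3), (NRT, 30), (SEA, 12), (SEA, 22)}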